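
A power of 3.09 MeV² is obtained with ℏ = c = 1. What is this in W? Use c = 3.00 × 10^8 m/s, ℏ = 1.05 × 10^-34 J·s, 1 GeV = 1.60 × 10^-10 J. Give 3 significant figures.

Power is [E]/[T] = [E]²/ℏ.
1 GeV² → 1/ℏ × (1 GeV in J)² = 2.44 × 10^14 W.
Convert the energy scale: 3.09 MeV² = 3.09 × 10^-6 GeV².
Result: 3.09 × 10^-6 × 2.44 × 10^14 = 7.53 × 10^8 W.

7.53 × 10^8 W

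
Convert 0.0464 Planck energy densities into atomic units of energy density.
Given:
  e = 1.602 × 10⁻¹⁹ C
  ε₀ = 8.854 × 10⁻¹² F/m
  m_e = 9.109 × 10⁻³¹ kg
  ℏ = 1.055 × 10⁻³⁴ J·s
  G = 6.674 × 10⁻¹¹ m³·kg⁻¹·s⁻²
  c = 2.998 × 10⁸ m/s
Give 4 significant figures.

Planck energy density: u_P = c⁷/(ℏG²) = 4.632 × 10¹¹³ J/m³
atomic unit of energy density: u_au = E_h/a₀³ = m_e⁴e¹⁰/((4πε₀)⁵ℏ⁸) = 2.929 × 10¹³ J/m³
0.0464 × 4.632 × 10¹¹³ / 2.929 × 10¹³ = 7.338 × 10⁹⁸

7.338 × 10⁹⁸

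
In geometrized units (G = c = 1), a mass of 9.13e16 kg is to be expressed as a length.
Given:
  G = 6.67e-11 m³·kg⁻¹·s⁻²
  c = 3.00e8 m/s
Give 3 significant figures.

6.77e-11 m

In G = c = 1 units mass has dimensions of length; the conversion factor is G/c².
9.13e16 kg × (G/c²) = 6.77e-11 m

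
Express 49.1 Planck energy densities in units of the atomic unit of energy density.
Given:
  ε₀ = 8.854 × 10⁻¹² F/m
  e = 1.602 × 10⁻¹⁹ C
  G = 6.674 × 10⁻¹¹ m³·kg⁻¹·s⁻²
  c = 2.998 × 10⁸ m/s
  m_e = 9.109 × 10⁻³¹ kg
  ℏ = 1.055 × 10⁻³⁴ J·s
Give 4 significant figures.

Planck energy density: u_P = c⁷/(ℏG²) = 4.632 × 10¹¹³ J/m³
atomic unit of energy density: u_au = E_h/a₀³ = m_e⁴e¹⁰/((4πε₀)⁵ℏ⁸) = 2.929 × 10¹³ J/m³
49.1 × 4.632 × 10¹¹³ / 2.929 × 10¹³ = 7.765 × 10¹⁰¹

7.765 × 10¹⁰¹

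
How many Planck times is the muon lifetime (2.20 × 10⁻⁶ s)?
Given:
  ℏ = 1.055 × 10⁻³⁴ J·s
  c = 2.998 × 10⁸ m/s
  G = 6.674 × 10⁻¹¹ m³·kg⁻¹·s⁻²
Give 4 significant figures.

Planck time: t_P = √(ℏG/c⁵) = 5.392 × 10⁻⁴⁴ s.
2.20 × 10⁻⁶ / 5.392 × 10⁻⁴⁴ = 4.080 × 10³⁷

4.080 × 10³⁷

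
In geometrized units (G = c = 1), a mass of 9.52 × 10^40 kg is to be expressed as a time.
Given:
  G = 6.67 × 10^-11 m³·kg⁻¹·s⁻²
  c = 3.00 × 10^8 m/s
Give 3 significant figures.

2.35 × 10^5 s

Mass → time via G/c³.
9.52 × 10^40 kg × (G/c³) = 2.35 × 10^5 s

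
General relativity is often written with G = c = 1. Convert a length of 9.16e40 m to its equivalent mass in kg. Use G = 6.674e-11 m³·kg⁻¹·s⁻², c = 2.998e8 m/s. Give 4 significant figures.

Length → mass via c²/G.
9.16e40 m × (c²/G) = 1.234e68 kg

1.234e68 kg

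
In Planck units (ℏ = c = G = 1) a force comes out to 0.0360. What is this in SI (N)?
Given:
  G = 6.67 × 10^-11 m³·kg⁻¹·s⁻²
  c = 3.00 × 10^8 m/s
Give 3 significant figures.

4.37 × 10^42 N

One Planck force: F_P = c⁴/G = 1.21 × 10^44 N.
0.0360 × 1.21 × 10^44 N = 4.37 × 10^42 N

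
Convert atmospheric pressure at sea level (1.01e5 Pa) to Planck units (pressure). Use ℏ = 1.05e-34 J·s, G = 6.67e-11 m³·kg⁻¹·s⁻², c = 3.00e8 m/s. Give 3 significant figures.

Planck pressure: p_P = c⁷/(ℏG²) = 4.68e113 Pa.
1.01e5 / 4.68e113 = 2.16e-109

2.16e-109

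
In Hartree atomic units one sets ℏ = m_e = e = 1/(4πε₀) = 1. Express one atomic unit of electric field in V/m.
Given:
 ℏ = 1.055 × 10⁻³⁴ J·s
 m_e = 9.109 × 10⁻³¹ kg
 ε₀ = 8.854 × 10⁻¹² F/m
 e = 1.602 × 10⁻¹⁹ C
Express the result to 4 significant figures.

E_au = E_h/(e a₀) = m_e²e⁵/((4πε₀)³ℏ⁴)
E_h = 4.354 × 10⁻¹⁸ J
a₀ = 5.297 × 10⁻¹¹ m
E_h/(e·a₀) = 5.131 × 10¹¹ V/m

5.131 × 10¹¹ V/m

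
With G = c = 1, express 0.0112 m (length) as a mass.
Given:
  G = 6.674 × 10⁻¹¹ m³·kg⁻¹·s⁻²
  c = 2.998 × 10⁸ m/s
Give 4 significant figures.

1.508 × 10²⁵ kg

Length → mass via c²/G.
0.0112 m × (c²/G) = 1.508 × 10²⁵ kg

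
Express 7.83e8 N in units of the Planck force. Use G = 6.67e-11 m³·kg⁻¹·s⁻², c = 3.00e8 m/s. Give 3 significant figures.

Planck force: F_P = c⁴/G = 1.21e44 N.
7.83e8 / 1.21e44 = 6.45e-36

6.45e-36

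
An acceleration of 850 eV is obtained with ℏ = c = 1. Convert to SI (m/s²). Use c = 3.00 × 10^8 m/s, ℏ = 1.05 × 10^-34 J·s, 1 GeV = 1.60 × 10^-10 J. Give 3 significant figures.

Acceleration is [L]/[T]² = c·[E]/ℏ.
1 GeV → c/ℏ × (1 GeV in J) = 4.57 × 10^32 m/s².
Convert the energy scale: 850 eV = 8.50 × 10^-7 GeV.
Result: 8.50 × 10^-7 × 4.57 × 10^32 = 3.89 × 10^26 m/s².

3.89 × 10^26 m/s²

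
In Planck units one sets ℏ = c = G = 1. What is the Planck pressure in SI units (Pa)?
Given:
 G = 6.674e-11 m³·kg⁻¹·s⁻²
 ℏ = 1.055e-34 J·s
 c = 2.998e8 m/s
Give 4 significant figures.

p_P = c⁷/(ℏG²)
  = 2.177e59 / 4.699e-55
  = 4.632e113 Pa

4.632e113 Pa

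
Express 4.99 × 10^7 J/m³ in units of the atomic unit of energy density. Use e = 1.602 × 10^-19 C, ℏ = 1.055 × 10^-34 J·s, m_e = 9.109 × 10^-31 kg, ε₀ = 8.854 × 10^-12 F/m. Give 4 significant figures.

1.704 × 10^-6

atomic unit of energy density: u_au = E_h/a₀³ = m_e⁴e¹⁰/((4πε₀)⁵ℏ⁸) = 2.929 × 10^13 J/m³.
4.99 × 10^7 / 2.929 × 10^13 = 1.704 × 10^-6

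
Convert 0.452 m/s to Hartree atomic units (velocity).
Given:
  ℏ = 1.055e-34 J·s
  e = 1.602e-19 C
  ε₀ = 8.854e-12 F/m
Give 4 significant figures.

atomic unit of velocity: v_au = e²/(4πε₀ℏ) = 2.186e6 m/s.
0.452 / 2.186e6 = 2.067e-7

2.067e-7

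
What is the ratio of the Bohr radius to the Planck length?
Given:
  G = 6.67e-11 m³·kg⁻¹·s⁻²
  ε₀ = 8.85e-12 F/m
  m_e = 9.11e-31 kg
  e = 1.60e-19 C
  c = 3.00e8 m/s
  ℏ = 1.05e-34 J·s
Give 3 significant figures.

Bohr radius: a₀ = 4πε₀ℏ²/(m_e e²) = 5.26e-11 m
Planck length: ℓ_P = √(ℏG/c³) = 1.61e-35 m
ratio = 5.26e-11 / 1.61e-35 = 3.26e24

3.26e24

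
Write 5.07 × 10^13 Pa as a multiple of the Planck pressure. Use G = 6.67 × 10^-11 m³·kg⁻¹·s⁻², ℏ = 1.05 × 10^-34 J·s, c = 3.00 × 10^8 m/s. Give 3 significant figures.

Planck pressure: p_P = c⁷/(ℏG²) = 4.68 × 10^113 Pa.
5.07 × 10^13 / 4.68 × 10^113 = 1.08 × 10^-100

1.08 × 10^-100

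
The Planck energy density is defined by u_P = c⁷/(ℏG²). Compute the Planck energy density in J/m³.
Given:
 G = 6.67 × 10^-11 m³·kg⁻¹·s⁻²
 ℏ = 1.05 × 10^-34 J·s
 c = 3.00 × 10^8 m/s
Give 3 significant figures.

u_P = c⁷/(ℏG²)
  = 2.19 × 10^59 / 4.67 × 10^-55
  = 4.68 × 10^113 J/m³

4.68 × 10^113 J/m³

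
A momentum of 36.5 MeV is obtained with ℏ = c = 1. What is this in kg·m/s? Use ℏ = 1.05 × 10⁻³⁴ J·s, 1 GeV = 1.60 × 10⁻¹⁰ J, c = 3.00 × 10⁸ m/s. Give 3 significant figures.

1.95 × 10⁻²⁰ kg·m/s

Momentum is [E]/c; divide by c.
1 GeV → 1/c × (1 GeV in J) = 5.33 × 10⁻¹⁹ kg·m/s.
Convert the energy scale: 36.5 MeV = 0.0365 GeV.
Result: 0.0365 × 5.33 × 10⁻¹⁹ = 1.95 × 10⁻²⁰ kg·m/s.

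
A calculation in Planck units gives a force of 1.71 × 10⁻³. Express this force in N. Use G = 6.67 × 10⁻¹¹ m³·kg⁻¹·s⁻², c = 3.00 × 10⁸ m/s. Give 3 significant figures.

2.08 × 10⁴¹ N

One Planck force: F_P = c⁴/G = 1.21 × 10⁴⁴ N.
1.71 × 10⁻³ × 1.21 × 10⁴⁴ N = 2.08 × 10⁴¹ N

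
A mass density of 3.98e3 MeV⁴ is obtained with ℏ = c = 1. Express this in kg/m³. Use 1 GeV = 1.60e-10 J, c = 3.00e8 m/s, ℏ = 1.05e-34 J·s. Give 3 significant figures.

Mass density is [E]/(c²[L]³) = [E]⁴/(ℏ³c⁵).
1 GeV⁴ → 1/(ℏ³c⁵) × (1 GeV in J)⁴ = 2.33e20 kg/m³.
Convert the energy scale: 3.98e3 MeV⁴ = 3.98e-9 GeV⁴.
Result: 3.98e-9 × 2.33e20 = 9.27e11 kg/m³.

9.27e11 kg/m³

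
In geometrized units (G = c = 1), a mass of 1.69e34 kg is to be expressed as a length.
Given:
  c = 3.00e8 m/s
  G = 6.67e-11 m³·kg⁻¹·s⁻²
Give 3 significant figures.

In G = c = 1 units mass has dimensions of length; the conversion factor is G/c².
1.69e34 kg × (G/c²) = 1.25e7 m

1.25e7 m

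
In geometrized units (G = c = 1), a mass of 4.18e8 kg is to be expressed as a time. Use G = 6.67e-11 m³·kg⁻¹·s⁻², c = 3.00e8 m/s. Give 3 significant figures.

1.03e-27 s

Mass → time via G/c³.
4.18e8 kg × (G/c³) = 1.03e-27 s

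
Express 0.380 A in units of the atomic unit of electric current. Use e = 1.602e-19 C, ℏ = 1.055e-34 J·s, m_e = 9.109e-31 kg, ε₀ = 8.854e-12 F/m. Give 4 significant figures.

atomic unit of electric current: I_au = e E_h/ℏ = m_e e⁵/((4πε₀)²ℏ³) = 6.612e-3 A.
0.380 / 6.612e-3 = 57.47

57.47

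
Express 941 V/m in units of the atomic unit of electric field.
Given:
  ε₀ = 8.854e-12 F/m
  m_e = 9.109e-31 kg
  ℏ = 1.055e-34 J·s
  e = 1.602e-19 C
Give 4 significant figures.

1.834e-9

atomic unit of electric field: E_au = E_h/(e a₀) = m_e²e⁵/((4πε₀)³ℏ⁴) = 5.131e11 V/m.
941 / 5.131e11 = 1.834e-9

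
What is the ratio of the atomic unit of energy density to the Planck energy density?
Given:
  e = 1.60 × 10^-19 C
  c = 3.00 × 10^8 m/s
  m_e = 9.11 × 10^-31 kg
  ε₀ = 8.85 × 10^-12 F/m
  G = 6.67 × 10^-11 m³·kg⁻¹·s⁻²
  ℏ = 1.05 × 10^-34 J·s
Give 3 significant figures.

atomic unit of energy density: u_au = E_h/a₀³ = m_e⁴e¹⁰/((4πε₀)⁵ℏ⁸) = 3.01 × 10^13 J/m³
Planck energy density: u_P = c⁷/(ℏG²) = 4.68 × 10^113 J/m³
ratio = 3.01 × 10^13 / 4.68 × 10^113 = 6.44 × 10^-101

6.44 × 10^-101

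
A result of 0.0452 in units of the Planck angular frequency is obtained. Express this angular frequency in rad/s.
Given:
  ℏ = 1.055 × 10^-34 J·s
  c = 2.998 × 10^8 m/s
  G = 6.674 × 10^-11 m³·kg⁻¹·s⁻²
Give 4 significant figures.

8.383 × 10^41 rad/s

One Planck angular frequency: ω_P = √(c⁵/(ℏG)) = 1.855 × 10^43 rad/s.
0.0452 × 1.855 × 10^43 rad/s = 8.383 × 10^41 rad/s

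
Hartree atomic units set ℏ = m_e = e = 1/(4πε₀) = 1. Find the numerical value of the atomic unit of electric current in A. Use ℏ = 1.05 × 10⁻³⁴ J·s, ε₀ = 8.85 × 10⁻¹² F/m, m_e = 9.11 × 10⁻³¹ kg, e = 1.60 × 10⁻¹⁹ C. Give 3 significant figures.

6.67 × 10⁻³ A

From ℏ = m_e = e = 1/(4πε₀) = 1 the current scale is I_au = e E_h/ℏ = m_e e⁵/((4πε₀)²ℏ³).
E_h = 4.38 × 10⁻¹⁸ J
e·E_h/ℏ = 6.67 × 10⁻³ A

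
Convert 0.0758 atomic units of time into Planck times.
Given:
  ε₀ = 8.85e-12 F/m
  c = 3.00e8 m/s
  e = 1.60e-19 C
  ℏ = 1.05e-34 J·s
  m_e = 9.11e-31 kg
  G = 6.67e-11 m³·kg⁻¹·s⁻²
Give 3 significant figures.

3.39e25

atomic unit of time: τ_au = (4πε₀)²ℏ³/(m_e e⁴) = 2.40e-17 s
Planck time: t_P = √(ℏG/c⁵) = 5.37e-44 s
0.0758 × 2.40e-17 / 5.37e-44 = 3.39e25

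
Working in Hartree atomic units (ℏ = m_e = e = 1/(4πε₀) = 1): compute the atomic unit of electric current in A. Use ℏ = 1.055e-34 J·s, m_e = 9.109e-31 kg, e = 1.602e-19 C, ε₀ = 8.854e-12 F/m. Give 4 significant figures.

Dimensional analysis gives I_au = e E_h/ℏ = m_e e⁵/((4πε₀)²ℏ³).
E_h = 4.354e-18 J
e·E_h/ℏ = 6.612e-3 A

6.612e-3 A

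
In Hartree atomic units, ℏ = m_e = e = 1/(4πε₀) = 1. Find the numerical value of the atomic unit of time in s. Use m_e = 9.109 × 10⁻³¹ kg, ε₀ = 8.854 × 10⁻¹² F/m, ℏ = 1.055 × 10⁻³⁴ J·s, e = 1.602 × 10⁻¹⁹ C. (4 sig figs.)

From ℏ = m_e = e = 1/(4πε₀) = 1 the time scale is τ_au = (4πε₀)²ℏ³/(m_e e⁴).
E_h = 4.354 × 10⁻¹⁸ J
ℏ/E_h = 2.423 × 10⁻¹⁷ s

2.423 × 10⁻¹⁷ s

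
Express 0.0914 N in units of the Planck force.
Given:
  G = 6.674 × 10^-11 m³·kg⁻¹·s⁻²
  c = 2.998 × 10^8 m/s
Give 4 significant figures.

7.551 × 10^-46

Planck force: F_P = c⁴/G = 1.210 × 10^44 N.
0.0914 / 1.210 × 10^44 = 7.551 × 10^-46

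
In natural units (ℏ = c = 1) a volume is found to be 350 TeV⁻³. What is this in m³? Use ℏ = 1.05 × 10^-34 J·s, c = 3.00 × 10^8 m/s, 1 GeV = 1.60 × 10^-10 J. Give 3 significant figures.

Volume is [L]³ = [E]⁻³·(ℏc)³.
1 GeV⁻³ → (ℏc)³ × (1 GeV in J)⁻³ = 7.63 × 10^-48 m³.
Convert the energy scale: 350 TeV⁻³ = 3.50 × 10^-7 GeV⁻³.
Result: 3.50 × 10^-7 × 7.63 × 10^-48 = 2.67 × 10^-54 m³.

2.67 × 10^-54 m³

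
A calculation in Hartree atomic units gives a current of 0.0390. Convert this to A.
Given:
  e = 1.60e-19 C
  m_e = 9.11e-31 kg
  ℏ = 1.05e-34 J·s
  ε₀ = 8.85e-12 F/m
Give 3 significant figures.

One atomic unit of electric current: I_au = e E_h/ℏ = m_e e⁵/((4πε₀)²ℏ³) = 6.67e-3 A.
0.0390 × 6.67e-3 A = 2.60e-4 A

2.60e-4 A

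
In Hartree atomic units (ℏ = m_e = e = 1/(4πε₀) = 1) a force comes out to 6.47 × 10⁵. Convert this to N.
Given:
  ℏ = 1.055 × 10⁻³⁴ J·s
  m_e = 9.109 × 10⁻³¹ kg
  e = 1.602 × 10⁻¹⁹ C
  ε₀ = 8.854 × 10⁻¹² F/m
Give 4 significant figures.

One atomic unit of force: F_au = E_h/a₀ = m_e²e⁶/((4πε₀)³ℏ⁴) = 8.220 × 10⁻⁸ N.
6.47 × 10⁵ × 8.220 × 10⁻⁸ N = 0.05318 N

0.05318 N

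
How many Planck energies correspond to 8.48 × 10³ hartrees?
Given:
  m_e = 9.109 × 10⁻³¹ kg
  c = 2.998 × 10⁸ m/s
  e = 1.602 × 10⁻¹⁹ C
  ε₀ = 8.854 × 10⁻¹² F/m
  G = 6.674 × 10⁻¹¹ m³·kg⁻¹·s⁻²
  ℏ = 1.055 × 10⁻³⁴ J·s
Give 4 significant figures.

hartree: E_h = m_e e⁴/(4πε₀ℏ)² = 4.354 × 10⁻¹⁸ J
Planck energy: E_P = √(ℏc⁵/G) = 1.957 × 10⁹ J
8.48 × 10³ × 4.354 × 10⁻¹⁸ / 1.957 × 10⁹ = 1.887 × 10⁻²³

1.887 × 10⁻²³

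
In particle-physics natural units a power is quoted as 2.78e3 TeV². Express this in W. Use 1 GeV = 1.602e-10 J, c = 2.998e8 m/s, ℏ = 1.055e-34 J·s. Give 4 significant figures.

Power is [E]/[T] = [E]²/ℏ.
1 GeV² → 1/ℏ × (1 GeV in J)² = 2.433e14 W.
Convert the energy scale: 2.78e3 TeV² = 2.78e9 GeV².
Result: 2.78e9 × 2.433e14 = 6.763e23 W.

6.763e23 W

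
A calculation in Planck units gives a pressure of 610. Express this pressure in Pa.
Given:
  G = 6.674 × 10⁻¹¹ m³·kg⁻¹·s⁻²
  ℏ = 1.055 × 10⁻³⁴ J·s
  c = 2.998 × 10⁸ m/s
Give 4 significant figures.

One Planck pressure: p_P = c⁷/(ℏG²) = 4.632 × 10¹¹³ Pa.
610 × 4.632 × 10¹¹³ Pa = 2.826 × 10¹¹⁶ Pa

2.826 × 10¹¹⁶ Pa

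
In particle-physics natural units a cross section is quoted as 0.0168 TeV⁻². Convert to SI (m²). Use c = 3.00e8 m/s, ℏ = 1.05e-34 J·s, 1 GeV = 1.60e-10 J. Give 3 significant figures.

6.51e-40 m²

Area is [L]² = [E]⁻²·(ℏc)²; restore (ℏc)².
1 GeV⁻² → (ℏc)² × (1 GeV in J)⁻² = 3.88e-32 m².
Convert the energy scale: 0.0168 TeV⁻² = 1.68e-8 GeV⁻².
Result: 1.68e-8 × 3.88e-32 = 6.51e-40 m².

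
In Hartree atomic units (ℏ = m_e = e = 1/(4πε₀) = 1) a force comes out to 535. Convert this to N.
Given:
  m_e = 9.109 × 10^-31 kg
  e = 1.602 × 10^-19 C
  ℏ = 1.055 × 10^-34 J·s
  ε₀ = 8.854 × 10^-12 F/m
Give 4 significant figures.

4.398 × 10^-5 N

One atomic unit of force: F_au = E_h/a₀ = m_e²e⁶/((4πε₀)³ℏ⁴) = 8.220 × 10^-8 N.
535 × 8.220 × 10^-8 N = 4.398 × 10^-5 N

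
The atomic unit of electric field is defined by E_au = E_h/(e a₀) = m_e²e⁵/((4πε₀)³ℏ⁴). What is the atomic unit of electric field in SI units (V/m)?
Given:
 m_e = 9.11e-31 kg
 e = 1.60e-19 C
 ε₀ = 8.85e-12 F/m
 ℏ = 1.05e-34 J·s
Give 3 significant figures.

E_au = E_h/(e a₀) = m_e²e⁵/((4πε₀)³ℏ⁴)
E_h = 4.38e-18 J
a₀ = 5.26e-11 m
E_h/(e·a₀) = 5.20e11 V/m

5.20e11 V/m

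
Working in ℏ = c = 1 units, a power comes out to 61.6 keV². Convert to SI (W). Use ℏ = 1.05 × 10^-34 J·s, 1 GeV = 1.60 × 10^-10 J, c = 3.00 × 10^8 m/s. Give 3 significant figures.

1.50 × 10^4 W

Power is [E]/[T] = [E]²/ℏ.
1 GeV² → 1/ℏ × (1 GeV in J)² = 2.44 × 10^14 W.
Convert the energy scale: 61.6 keV² = 6.16 × 10^-11 GeV².
Result: 6.16 × 10^-11 × 2.44 × 10^14 = 1.50 × 10^4 W.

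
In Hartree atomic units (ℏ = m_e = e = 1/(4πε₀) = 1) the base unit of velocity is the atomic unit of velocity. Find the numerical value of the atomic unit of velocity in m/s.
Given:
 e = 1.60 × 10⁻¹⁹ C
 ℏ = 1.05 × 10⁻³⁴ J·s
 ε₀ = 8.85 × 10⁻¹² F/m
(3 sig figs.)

2.19 × 10⁶ m/s

v_au = e²/(4πε₀ℏ)
  = 2.56 × 10⁻³⁸ / 1.17 × 10⁻⁴⁴
  = 2.19 × 10⁶ m/s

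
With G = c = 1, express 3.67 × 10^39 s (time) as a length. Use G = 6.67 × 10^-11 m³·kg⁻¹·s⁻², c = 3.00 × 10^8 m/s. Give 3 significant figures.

Time → length via c.
3.67 × 10^39 s × (c) = 1.10 × 10^48 m

1.10 × 10^48 m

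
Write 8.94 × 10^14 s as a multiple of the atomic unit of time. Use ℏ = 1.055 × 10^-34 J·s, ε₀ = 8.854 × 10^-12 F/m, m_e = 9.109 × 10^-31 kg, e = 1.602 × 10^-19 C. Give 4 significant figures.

3.690 × 10^31

atomic unit of time: τ_au = (4πε₀)²ℏ³/(m_e e⁴) = 2.423 × 10^-17 s.
8.94 × 10^14 / 2.423 × 10^-17 = 3.690 × 10^31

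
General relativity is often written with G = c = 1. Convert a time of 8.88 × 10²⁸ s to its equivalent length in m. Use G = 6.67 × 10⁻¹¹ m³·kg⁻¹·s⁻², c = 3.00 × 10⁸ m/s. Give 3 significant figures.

2.66 × 10³⁷ m

Time → length via c.
8.88 × 10²⁸ s × (c) = 2.66 × 10³⁷ m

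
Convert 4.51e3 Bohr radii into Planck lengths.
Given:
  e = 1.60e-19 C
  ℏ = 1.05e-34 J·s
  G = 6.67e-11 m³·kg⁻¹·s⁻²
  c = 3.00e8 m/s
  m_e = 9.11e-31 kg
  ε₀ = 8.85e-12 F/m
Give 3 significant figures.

1.47e28

Bohr radius: a₀ = 4πε₀ℏ²/(m_e e²) = 5.26e-11 m
Planck length: ℓ_P = √(ℏG/c³) = 1.61e-35 m
4.51e3 × 5.26e-11 / 1.61e-35 = 1.47e28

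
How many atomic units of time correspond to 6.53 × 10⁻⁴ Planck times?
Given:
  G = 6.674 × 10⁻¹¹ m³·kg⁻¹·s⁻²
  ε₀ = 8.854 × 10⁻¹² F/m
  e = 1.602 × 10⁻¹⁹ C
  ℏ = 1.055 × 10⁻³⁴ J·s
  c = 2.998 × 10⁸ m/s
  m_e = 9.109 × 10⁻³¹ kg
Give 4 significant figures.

Planck time: t_P = √(ℏG/c⁵) = 5.392 × 10⁻⁴⁴ s
atomic unit of time: τ_au = (4πε₀)²ℏ³/(m_e e⁴) = 2.423 × 10⁻¹⁷ s
6.53 × 10⁻⁴ × 5.392 × 10⁻⁴⁴ / 2.423 × 10⁻¹⁷ = 1.453 × 10⁻³⁰

1.453 × 10⁻³⁰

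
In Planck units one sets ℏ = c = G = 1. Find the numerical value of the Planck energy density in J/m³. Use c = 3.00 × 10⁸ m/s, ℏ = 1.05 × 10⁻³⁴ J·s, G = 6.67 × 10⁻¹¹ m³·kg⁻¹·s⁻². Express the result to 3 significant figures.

4.68 × 10¹¹³ J/m³

u_P = c⁷/(ℏG²)
  = 2.19 × 10⁵⁹ / 4.67 × 10⁻⁵⁵
  = 4.68 × 10¹¹³ J/m³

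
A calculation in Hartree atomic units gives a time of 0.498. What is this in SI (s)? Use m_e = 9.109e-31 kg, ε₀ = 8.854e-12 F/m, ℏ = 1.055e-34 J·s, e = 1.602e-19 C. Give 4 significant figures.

One atomic unit of time: τ_au = (4πε₀)²ℏ³/(m_e e⁴) = 2.423e-17 s.
0.498 × 2.423e-17 s = 1.207e-17 s

1.207e-17 s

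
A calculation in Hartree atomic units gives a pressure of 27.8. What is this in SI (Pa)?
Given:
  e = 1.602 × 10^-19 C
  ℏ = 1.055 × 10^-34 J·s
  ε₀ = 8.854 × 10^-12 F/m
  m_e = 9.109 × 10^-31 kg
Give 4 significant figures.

8.143 × 10^14 Pa

One atomic unit of pressure: P_au = E_h/a₀³ = m_e⁴e¹⁰/((4πε₀)⁵ℏ⁸) = 2.929 × 10^13 Pa.
27.8 × 2.929 × 10^13 Pa = 8.143 × 10^14 Pa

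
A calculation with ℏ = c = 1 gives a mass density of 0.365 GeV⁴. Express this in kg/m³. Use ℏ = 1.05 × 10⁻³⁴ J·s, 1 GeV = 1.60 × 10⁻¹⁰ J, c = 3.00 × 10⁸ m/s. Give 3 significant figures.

Mass density is [E]/(c²[L]³) = [E]⁴/(ℏ³c⁵).
1 GeV⁴ → 1/(ℏ³c⁵) × (1 GeV in J)⁴ = 2.33 × 10²⁰ kg/m³.
Result: 0.365 × 2.33 × 10²⁰ = 8.50 × 10¹⁹ kg/m³.

8.50 × 10¹⁹ kg/m³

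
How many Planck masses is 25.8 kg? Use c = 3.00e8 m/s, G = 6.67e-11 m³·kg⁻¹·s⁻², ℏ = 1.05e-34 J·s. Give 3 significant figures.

1.19e9

Planck mass: m_P = √(ℏc/G) = 2.17e-8 kg.
25.8 / 2.17e-8 = 1.19e9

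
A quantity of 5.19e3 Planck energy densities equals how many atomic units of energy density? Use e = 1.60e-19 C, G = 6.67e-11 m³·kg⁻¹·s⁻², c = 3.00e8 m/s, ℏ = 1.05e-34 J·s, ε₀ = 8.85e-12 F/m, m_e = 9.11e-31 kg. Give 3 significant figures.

8.06e103

Planck energy density: u_P = c⁷/(ℏG²) = 4.68e113 J/m³
atomic unit of energy density: u_au = E_h/a₀³ = m_e⁴e¹⁰/((4πε₀)⁵ℏ⁸) = 3.01e13 J/m³
5.19e3 × 4.68e113 / 3.01e13 = 8.06e103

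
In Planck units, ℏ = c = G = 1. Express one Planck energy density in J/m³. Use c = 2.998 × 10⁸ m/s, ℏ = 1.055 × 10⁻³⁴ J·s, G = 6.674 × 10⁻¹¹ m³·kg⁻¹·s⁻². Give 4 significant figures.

4.632 × 10¹¹³ J/m³

Dimensional analysis gives u_P = c⁷/(ℏG²).
  = 2.177 × 10⁵⁹ / 4.699 × 10⁻⁵⁵
  = 4.632 × 10¹¹³ J/m³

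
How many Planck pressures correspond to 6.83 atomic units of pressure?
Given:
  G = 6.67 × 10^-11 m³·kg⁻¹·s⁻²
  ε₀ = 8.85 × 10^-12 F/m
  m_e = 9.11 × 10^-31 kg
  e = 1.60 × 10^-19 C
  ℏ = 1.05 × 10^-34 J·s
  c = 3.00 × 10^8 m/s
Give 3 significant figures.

4.40 × 10^-100

atomic unit of pressure: P_au = E_h/a₀³ = m_e⁴e¹⁰/((4πε₀)⁵ℏ⁸) = 3.01 × 10^13 Pa
Planck pressure: p_P = c⁷/(ℏG²) = 4.68 × 10^113 Pa
6.83 × 3.01 × 10^13 / 4.68 × 10^113 = 4.40 × 10^-100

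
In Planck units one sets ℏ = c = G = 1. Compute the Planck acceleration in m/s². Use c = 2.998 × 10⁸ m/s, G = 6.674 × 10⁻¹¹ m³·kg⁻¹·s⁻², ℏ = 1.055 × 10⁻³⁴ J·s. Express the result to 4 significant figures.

5.560 × 10⁵¹ m/s²

a_P = √(c⁷/(ℏG))
  = √(3.092 × 10¹⁰³)
  = 5.560 × 10⁵¹ m/s²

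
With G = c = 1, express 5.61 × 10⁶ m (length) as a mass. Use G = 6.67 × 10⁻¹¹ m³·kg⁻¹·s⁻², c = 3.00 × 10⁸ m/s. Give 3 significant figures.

7.57 × 10³³ kg

Length → mass via c²/G.
5.61 × 10⁶ m × (c²/G) = 7.57 × 10³³ kg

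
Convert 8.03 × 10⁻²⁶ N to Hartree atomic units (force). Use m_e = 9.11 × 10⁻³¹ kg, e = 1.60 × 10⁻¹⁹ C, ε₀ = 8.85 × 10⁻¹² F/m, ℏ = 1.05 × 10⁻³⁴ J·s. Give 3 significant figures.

atomic unit of force: F_au = E_h/a₀ = m_e²e⁶/((4πε₀)³ℏ⁴) = 8.33 × 10⁻⁸ N.
8.03 × 10⁻²⁶ / 8.33 × 10⁻⁸ = 9.64 × 10⁻¹⁹

9.64 × 10⁻¹⁹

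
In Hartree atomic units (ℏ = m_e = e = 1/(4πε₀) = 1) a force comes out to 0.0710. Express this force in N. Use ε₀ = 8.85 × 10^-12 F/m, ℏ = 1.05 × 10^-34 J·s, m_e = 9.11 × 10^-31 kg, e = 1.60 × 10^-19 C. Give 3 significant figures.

One atomic unit of force: F_au = E_h/a₀ = m_e²e⁶/((4πε₀)³ℏ⁴) = 8.33 × 10^-8 N.
0.0710 × 8.33 × 10^-8 N = 5.91 × 10^-9 N

5.91 × 10^-9 N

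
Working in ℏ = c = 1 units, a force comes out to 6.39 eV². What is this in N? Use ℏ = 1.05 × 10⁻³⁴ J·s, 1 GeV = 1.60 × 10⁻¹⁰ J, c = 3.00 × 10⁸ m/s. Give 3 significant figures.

5.19 × 10⁻¹² N

Force is [E]/[L] = [E]²/(ℏc); restore (ℏc)⁻¹.
1 GeV² → 1/(ℏc) × (1 GeV in J)² = 8.13 × 10⁵ N.
Convert the energy scale: 6.39 eV² = 6.39 × 10⁻¹⁸ GeV².
Result: 6.39 × 10⁻¹⁸ × 8.13 × 10⁵ = 5.19 × 10⁻¹² N.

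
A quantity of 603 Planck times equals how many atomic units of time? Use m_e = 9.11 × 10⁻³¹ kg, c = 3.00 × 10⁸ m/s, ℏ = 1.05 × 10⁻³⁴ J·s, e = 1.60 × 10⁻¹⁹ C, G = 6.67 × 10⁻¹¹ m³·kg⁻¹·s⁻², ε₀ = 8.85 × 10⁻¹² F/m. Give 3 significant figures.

1.35 × 10⁻²⁴

Planck time: t_P = √(ℏG/c⁵) = 5.37 × 10⁻⁴⁴ s
atomic unit of time: τ_au = (4πε₀)²ℏ³/(m_e e⁴) = 2.40 × 10⁻¹⁷ s
603 × 5.37 × 10⁻⁴⁴ / 2.40 × 10⁻¹⁷ = 1.35 × 10⁻²⁴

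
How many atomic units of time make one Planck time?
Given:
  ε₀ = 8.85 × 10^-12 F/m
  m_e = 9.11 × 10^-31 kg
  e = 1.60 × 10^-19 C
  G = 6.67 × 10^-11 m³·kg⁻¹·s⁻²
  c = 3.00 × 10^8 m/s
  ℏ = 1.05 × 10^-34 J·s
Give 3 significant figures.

2.24 × 10^-27

Planck time: t_P = √(ℏG/c⁵) = 5.37 × 10^-44 s
atomic unit of time: τ_au = (4πε₀)²ℏ³/(m_e e⁴) = 2.40 × 10^-17 s
ratio = 5.37 × 10^-44 / 2.40 × 10^-17 = 2.24 × 10^-27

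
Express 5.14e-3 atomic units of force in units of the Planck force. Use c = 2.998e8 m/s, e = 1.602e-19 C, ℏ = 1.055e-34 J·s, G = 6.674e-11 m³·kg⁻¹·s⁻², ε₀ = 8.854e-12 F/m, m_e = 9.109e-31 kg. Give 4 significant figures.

atomic unit of force: F_au = E_h/a₀ = m_e²e⁶/((4πε₀)³ℏ⁴) = 8.220e-8 N
Planck force: F_P = c⁴/G = 1.210e44 N
5.14e-3 × 8.220e-8 / 1.210e44 = 3.490e-54

3.490e-54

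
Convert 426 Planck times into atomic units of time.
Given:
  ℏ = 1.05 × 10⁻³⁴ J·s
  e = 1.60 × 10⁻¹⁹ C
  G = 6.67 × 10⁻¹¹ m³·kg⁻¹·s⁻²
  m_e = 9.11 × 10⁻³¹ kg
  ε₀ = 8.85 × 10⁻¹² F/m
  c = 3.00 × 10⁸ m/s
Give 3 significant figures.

9.54 × 10⁻²⁵

Planck time: t_P = √(ℏG/c⁵) = 5.37 × 10⁻⁴⁴ s
atomic unit of time: τ_au = (4πε₀)²ℏ³/(m_e e⁴) = 2.40 × 10⁻¹⁷ s
426 × 5.37 × 10⁻⁴⁴ / 2.40 × 10⁻¹⁷ = 9.54 × 10⁻²⁵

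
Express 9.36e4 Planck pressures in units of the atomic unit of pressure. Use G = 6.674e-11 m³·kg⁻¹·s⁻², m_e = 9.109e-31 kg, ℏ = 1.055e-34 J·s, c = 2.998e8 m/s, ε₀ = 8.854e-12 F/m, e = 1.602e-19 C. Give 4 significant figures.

Planck pressure: p_P = c⁷/(ℏG²) = 4.632e113 Pa
atomic unit of pressure: P_au = E_h/a₀³ = m_e⁴e¹⁰/((4πε₀)⁵ℏ⁸) = 2.929e13 Pa
9.36e4 × 4.632e113 / 2.929e13 = 1.480e105

1.480e105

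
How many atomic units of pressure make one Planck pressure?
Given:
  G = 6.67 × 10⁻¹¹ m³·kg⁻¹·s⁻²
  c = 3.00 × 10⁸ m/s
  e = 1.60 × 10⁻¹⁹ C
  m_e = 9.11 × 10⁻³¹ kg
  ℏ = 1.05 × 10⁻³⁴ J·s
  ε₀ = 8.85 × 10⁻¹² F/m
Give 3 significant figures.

1.55 × 10¹⁰⁰

Planck pressure: p_P = c⁷/(ℏG²) = 4.68 × 10¹¹³ Pa
atomic unit of pressure: P_au = E_h/a₀³ = m_e⁴e¹⁰/((4πε₀)⁵ℏ⁸) = 3.01 × 10¹³ Pa
ratio = 4.68 × 10¹¹³ / 3.01 × 10¹³ = 1.55 × 10¹⁰⁰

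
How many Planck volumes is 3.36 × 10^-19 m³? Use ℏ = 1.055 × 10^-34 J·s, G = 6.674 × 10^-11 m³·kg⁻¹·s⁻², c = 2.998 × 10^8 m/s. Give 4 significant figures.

7.955 × 10^85

Planck volume: V_P = (ℏG/c³)^(3/2) = 4.224 × 10^-105 m³.
3.36 × 10^-19 / 4.224 × 10^-105 = 7.955 × 10^85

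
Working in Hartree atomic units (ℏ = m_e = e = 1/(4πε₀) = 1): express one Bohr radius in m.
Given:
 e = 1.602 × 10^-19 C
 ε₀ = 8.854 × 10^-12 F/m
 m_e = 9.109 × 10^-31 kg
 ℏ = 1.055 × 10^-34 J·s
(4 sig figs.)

5.297 × 10^-11 m

The unique combination of the constants set to 1 with dimensions of length is a₀ = 4πε₀ℏ²/(m_e e²).
  = 1.238 × 10^-78 / 2.338 × 10^-68
  = 5.297 × 10^-11 m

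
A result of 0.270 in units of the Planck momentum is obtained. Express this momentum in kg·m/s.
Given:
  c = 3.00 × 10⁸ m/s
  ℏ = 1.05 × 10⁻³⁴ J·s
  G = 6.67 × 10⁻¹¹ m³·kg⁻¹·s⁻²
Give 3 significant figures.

One Planck momentum: p_P = √(ℏc³/G) = 6.52 kg·m/s.
0.270 × 6.52 kg·m/s = 1.76 kg·m/s

1.76 kg·m/s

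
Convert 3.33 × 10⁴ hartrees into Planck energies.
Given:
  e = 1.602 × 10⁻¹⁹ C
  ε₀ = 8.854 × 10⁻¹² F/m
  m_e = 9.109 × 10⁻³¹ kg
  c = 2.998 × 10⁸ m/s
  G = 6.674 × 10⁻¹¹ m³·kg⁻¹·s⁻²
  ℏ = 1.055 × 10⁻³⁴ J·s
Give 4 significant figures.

7.411 × 10⁻²³

hartree: E_h = m_e e⁴/(4πε₀ℏ)² = 4.354 × 10⁻¹⁸ J
Planck energy: E_P = √(ℏc⁵/G) = 1.957 × 10⁹ J
3.33 × 10⁴ × 4.354 × 10⁻¹⁸ / 1.957 × 10⁹ = 7.411 × 10⁻²³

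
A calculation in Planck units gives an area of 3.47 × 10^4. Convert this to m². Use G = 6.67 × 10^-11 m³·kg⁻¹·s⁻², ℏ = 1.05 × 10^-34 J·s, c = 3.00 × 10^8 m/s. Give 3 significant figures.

One Planck area: A_P = ℏG/c³ = 2.59 × 10^-70 m².
3.47 × 10^4 × 2.59 × 10^-70 m² = 9.00 × 10^-66 m²

9.00 × 10^-66 m²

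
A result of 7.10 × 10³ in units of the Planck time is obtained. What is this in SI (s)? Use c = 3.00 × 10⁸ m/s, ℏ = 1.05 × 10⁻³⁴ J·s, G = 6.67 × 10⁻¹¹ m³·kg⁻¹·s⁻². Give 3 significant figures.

3.81 × 10⁻⁴⁰ s

One Planck time: t_P = √(ℏG/c⁵) = 5.37 × 10⁻⁴⁴ s.
7.10 × 10³ × 5.37 × 10⁻⁴⁴ s = 3.81 × 10⁻⁴⁰ s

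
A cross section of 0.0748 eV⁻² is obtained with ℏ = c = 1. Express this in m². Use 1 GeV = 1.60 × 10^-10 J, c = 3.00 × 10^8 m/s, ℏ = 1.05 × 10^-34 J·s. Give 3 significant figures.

2.90 × 10^-15 m²

Area is [L]² = [E]⁻²·(ℏc)²; restore (ℏc)².
1 GeV⁻² → (ℏc)² × (1 GeV in J)⁻² = 3.88 × 10^-32 m².
Convert the energy scale: 0.0748 eV⁻² = 7.48 × 10^16 GeV⁻².
Result: 7.48 × 10^16 × 3.88 × 10^-32 = 2.90 × 10^-15 m².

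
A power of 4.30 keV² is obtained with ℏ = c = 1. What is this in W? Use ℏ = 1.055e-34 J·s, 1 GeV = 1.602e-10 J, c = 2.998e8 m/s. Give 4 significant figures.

1.046e3 W

Power is [E]/[T] = [E]²/ℏ.
1 GeV² → 1/ℏ × (1 GeV in J)² = 2.433e14 W.
Convert the energy scale: 4.30 keV² = 4.30e-12 GeV².
Result: 4.30e-12 × 2.433e14 = 1.046e3 W.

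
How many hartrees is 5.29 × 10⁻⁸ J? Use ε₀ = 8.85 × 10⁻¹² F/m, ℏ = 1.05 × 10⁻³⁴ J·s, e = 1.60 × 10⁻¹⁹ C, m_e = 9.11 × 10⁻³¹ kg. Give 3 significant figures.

1.21 × 10¹⁰

hartree: E_h = m_e e⁴/(4πε₀ℏ)² = 4.38 × 10⁻¹⁸ J.
5.29 × 10⁻⁸ / 4.38 × 10⁻¹⁸ = 1.21 × 10¹⁰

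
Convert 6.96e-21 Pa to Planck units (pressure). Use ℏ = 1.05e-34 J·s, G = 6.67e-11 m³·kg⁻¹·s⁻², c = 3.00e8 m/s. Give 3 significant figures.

1.49e-134

Planck pressure: p_P = c⁷/(ℏG²) = 4.68e113 Pa.
6.96e-21 / 4.68e113 = 1.49e-134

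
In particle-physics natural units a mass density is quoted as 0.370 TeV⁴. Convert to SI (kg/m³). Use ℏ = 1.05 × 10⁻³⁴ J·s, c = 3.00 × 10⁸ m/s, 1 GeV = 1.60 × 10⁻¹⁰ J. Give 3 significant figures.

8.62 × 10³¹ kg/m³

Mass density is [E]/(c²[L]³) = [E]⁴/(ℏ³c⁵).
1 GeV⁴ → 1/(ℏ³c⁵) × (1 GeV in J)⁴ = 2.33 × 10²⁰ kg/m³.
Convert the energy scale: 0.370 TeV⁴ = 3.70 × 10¹¹ GeV⁴.
Result: 3.70 × 10¹¹ × 2.33 × 10²⁰ = 8.62 × 10³¹ kg/m³.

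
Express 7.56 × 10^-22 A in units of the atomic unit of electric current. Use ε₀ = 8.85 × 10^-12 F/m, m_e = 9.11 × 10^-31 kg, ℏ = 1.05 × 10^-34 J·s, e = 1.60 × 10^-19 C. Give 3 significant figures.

atomic unit of electric current: I_au = e E_h/ℏ = m_e e⁵/((4πε₀)²ℏ³) = 6.67 × 10^-3 A.
7.56 × 10^-22 / 6.67 × 10^-3 = 1.13 × 10^-19

1.13 × 10^-19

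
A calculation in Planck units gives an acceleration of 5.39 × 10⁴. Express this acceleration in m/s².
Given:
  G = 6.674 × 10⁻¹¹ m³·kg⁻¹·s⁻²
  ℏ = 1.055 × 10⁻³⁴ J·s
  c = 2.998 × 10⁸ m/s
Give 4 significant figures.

2.997 × 10⁵⁶ m/s²

One Planck acceleration: a_P = √(c⁷/(ℏG)) = 5.560 × 10⁵¹ m/s².
5.39 × 10⁴ × 5.560 × 10⁵¹ m/s² = 2.997 × 10⁵⁶ m/s²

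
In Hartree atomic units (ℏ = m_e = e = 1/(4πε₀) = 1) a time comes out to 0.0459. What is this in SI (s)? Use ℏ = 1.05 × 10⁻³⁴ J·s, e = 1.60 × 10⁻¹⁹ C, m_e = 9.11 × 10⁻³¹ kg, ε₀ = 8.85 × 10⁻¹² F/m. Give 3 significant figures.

One atomic unit of time: τ_au = (4πε₀)²ℏ³/(m_e e⁴) = 2.40 × 10⁻¹⁷ s.
0.0459 × 2.40 × 10⁻¹⁷ s = 1.10 × 10⁻¹⁸ s

1.10 × 10⁻¹⁸ s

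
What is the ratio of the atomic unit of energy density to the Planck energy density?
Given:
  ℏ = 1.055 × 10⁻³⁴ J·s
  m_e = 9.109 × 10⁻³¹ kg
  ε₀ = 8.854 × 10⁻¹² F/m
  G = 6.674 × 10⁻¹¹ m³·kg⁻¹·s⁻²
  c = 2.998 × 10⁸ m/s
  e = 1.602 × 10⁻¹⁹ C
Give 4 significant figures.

6.323 × 10⁻¹⁰¹

atomic unit of energy density: u_au = E_h/a₀³ = m_e⁴e¹⁰/((4πε₀)⁵ℏ⁸) = 2.929 × 10¹³ J/m³
Planck energy density: u_P = c⁷/(ℏG²) = 4.632 × 10¹¹³ J/m³
ratio = 2.929 × 10¹³ / 4.632 × 10¹¹³ = 6.323 × 10⁻¹⁰¹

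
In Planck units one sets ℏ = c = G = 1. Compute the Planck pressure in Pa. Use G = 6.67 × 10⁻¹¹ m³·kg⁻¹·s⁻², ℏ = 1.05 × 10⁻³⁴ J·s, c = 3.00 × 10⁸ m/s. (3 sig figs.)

4.68 × 10¹¹³ Pa

p_P = c⁷/(ℏG²)
  = 2.19 × 10⁵⁹ / 4.67 × 10⁻⁵⁵
  = 4.68 × 10¹¹³ Pa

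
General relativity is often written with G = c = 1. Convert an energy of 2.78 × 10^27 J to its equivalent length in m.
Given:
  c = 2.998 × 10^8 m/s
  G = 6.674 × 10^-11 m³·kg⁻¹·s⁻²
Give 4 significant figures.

Energy → length via G/c⁴.
2.78 × 10^27 J × (G/c⁴) = 2.297 × 10^-17 m

2.297 × 10^-17 m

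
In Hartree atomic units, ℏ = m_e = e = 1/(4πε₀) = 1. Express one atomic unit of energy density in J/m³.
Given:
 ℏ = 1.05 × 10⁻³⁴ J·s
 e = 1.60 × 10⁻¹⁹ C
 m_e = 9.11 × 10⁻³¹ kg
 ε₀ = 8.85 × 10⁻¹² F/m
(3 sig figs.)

From ℏ = m_e = e = 1/(4πε₀) = 1 the energy density scale is u_au = E_h/a₀³ = m_e⁴e¹⁰/((4πε₀)⁵ℏ⁸).
E_h = 4.38 × 10⁻¹⁸ J
a₀ = 5.26 × 10⁻¹¹ m
E_h/a₀³ = 3.01 × 10¹³ J/m³

3.01 × 10¹³ J/m³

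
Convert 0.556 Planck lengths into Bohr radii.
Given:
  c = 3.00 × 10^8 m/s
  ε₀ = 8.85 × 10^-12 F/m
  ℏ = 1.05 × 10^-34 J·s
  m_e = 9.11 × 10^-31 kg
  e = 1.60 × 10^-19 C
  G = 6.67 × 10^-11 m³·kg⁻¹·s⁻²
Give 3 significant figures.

1.70 × 10^-25

Planck length: ℓ_P = √(ℏG/c³) = 1.61 × 10^-35 m
Bohr radius: a₀ = 4πε₀ℏ²/(m_e e²) = 5.26 × 10^-11 m
0.556 × 1.61 × 10^-35 / 5.26 × 10^-11 = 1.70 × 10^-25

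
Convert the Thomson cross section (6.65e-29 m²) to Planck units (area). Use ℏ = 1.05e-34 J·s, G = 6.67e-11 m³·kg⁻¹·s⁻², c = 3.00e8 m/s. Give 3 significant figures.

Planck area: A_P = ℏG/c³ = 2.59e-70 m².
6.65e-29 / 2.59e-70 = 2.56e41

2.56e41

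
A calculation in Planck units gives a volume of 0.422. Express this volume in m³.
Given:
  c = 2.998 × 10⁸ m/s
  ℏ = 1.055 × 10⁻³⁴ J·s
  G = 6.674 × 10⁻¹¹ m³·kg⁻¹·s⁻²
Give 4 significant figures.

One Planck volume: V_P = (ℏG/c³)^(3/2) = 4.224 × 10⁻¹⁰⁵ m³.
0.422 × 4.224 × 10⁻¹⁰⁵ m³ = 1.782 × 10⁻¹⁰⁵ m³

1.782 × 10⁻¹⁰⁵ m³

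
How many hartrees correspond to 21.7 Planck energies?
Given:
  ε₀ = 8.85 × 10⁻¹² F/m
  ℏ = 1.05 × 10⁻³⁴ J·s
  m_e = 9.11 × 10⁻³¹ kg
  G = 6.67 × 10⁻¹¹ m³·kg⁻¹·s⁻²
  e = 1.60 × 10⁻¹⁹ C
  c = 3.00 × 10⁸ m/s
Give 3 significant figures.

Planck energy: E_P = √(ℏc⁵/G) = 1.96 × 10⁹ J
hartree: E_h = m_e e⁴/(4πε₀ℏ)² = 4.38 × 10⁻¹⁸ J
21.7 × 1.96 × 10⁹ / 4.38 × 10⁻¹⁸ = 9.69 × 10²⁷

9.69 × 10²⁷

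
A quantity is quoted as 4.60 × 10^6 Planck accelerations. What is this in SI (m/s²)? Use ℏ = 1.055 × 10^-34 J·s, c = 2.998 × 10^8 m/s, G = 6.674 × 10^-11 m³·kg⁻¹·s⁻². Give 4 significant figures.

One Planck acceleration: a_P = √(c⁷/(ℏG)) = 5.560 × 10^51 m/s².
4.60 × 10^6 × 5.560 × 10^51 m/s² = 2.558 × 10^58 m/s²

2.558 × 10^58 m/s²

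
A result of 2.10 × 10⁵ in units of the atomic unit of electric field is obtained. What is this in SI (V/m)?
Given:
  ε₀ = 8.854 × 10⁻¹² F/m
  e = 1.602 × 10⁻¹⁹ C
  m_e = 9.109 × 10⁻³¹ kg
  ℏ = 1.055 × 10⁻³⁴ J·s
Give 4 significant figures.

One atomic unit of electric field: E_au = E_h/(e a₀) = m_e²e⁵/((4πε₀)³ℏ⁴) = 5.131 × 10¹¹ V/m.
2.10 × 10⁵ × 5.131 × 10¹¹ V/m = 1.077 × 10¹⁷ V/m

1.077 × 10¹⁷ V/m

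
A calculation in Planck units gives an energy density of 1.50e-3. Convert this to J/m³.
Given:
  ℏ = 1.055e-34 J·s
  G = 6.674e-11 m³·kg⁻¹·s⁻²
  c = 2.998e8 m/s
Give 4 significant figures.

6.948e110 J/m³

One Planck energy density: u_P = c⁷/(ℏG²) = 4.632e113 J/m³.
1.50e-3 × 4.632e113 J/m³ = 6.948e110 J/m³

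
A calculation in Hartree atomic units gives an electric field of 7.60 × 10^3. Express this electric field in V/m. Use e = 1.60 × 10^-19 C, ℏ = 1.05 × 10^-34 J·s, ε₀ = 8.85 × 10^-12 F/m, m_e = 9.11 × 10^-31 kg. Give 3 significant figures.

One atomic unit of electric field: E_au = E_h/(e a₀) = m_e²e⁵/((4πε₀)³ℏ⁴) = 5.20 × 10^11 V/m.
7.60 × 10^3 × 5.20 × 10^11 V/m = 3.96 × 10^15 V/m

3.96 × 10^15 V/m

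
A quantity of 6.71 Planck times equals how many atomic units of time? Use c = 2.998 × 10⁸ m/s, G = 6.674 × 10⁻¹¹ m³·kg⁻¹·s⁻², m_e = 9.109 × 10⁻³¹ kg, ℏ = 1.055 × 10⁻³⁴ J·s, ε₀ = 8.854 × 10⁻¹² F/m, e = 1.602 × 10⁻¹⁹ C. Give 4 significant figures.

Planck time: t_P = √(ℏG/c⁵) = 5.392 × 10⁻⁴⁴ s
atomic unit of time: τ_au = (4πε₀)²ℏ³/(m_e e⁴) = 2.423 × 10⁻¹⁷ s
6.71 × 5.392 × 10⁻⁴⁴ / 2.423 × 10⁻¹⁷ = 1.493 × 10⁻²⁶

1.493 × 10⁻²⁶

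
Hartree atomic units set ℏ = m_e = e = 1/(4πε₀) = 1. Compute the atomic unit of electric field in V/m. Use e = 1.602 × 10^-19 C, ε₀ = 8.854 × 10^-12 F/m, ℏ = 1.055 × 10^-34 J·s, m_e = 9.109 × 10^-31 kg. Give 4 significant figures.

The unique combination of the constants set to 1 with dimensions of electric field is E_au = E_h/(e a₀) = m_e²e⁵/((4πε₀)³ℏ⁴).
E_h = 4.354 × 10^-18 J
a₀ = 5.297 × 10^-11 m
E_h/(e·a₀) = 5.131 × 10^11 V/m

5.131 × 10^11 V/m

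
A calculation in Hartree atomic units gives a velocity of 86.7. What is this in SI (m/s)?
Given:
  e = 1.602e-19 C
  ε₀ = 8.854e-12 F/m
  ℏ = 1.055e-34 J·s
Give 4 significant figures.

1.896e8 m/s

One atomic unit of velocity: v_au = e²/(4πε₀ℏ) = 2.186e6 m/s.
86.7 × 2.186e6 m/s = 1.896e8 m/s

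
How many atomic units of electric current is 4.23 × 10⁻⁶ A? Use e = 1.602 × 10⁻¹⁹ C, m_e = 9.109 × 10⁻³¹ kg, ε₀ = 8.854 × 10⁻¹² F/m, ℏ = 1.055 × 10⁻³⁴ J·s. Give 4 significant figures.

atomic unit of electric current: I_au = e E_h/ℏ = m_e e⁵/((4πε₀)²ℏ³) = 6.612 × 10⁻³ A.
4.23 × 10⁻⁶ / 6.612 × 10⁻³ = 6.398 × 10⁻⁴

6.398 × 10⁻⁴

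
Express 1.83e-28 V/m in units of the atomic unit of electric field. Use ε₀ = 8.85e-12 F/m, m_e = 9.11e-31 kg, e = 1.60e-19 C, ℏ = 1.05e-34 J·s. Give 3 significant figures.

3.52e-40

atomic unit of electric field: E_au = E_h/(e a₀) = m_e²e⁵/((4πε₀)³ℏ⁴) = 5.20e11 V/m.
1.83e-28 / 5.20e11 = 3.52e-40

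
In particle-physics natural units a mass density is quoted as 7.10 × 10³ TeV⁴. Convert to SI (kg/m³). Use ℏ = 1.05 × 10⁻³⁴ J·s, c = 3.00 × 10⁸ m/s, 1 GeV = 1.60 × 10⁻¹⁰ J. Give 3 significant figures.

1.65 × 10³⁶ kg/m³

Mass density is [E]/(c²[L]³) = [E]⁴/(ℏ³c⁵).
1 GeV⁴ → 1/(ℏ³c⁵) × (1 GeV in J)⁴ = 2.33 × 10²⁰ kg/m³.
Convert the energy scale: 7.10 × 10³ TeV⁴ = 7.10 × 10¹⁵ GeV⁴.
Result: 7.10 × 10¹⁵ × 2.33 × 10²⁰ = 1.65 × 10³⁶ kg/m³.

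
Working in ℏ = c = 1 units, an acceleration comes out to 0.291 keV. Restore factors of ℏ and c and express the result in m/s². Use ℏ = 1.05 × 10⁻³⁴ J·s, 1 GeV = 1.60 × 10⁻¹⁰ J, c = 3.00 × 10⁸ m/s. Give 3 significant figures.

Acceleration is [L]/[T]² = c·[E]/ℏ.
1 GeV → c/ℏ × (1 GeV in J) = 4.57 × 10³² m/s².
Convert the energy scale: 0.291 keV = 2.91 × 10⁻⁷ GeV.
Result: 2.91 × 10⁻⁷ × 4.57 × 10³² = 1.33 × 10²⁶ m/s².

1.33 × 10²⁶ m/s²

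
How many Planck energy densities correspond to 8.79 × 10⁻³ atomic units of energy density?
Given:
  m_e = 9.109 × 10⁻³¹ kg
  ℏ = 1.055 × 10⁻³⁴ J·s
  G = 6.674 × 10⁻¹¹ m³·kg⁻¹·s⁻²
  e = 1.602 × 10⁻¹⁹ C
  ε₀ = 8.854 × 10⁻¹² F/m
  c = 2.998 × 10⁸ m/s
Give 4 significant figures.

atomic unit of energy density: u_au = E_h/a₀³ = m_e⁴e¹⁰/((4πε₀)⁵ℏ⁸) = 2.929 × 10¹³ J/m³
Planck energy density: u_P = c⁷/(ℏG²) = 4.632 × 10¹¹³ J/m³
8.79 × 10⁻³ × 2.929 × 10¹³ / 4.632 × 10¹¹³ = 5.558 × 10⁻¹⁰³

5.558 × 10⁻¹⁰³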